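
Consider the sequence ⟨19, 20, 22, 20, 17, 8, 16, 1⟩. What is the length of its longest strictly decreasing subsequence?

5

One longest decreasing subsequence is 22, 20, 17, 8, 1 (positions 3,4,5,6,8), of length 5; no longer one exists.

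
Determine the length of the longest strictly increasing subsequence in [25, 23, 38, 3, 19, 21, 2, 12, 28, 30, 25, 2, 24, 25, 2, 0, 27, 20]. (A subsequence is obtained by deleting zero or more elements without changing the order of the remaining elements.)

6

Let dp[i] be the longest increasing subsequence ending at position i. Then dp = [1, 1, 2, 1, 2, 3, 1, 2, 4, 5, 4, 1, 4, 5, 1, 1, 6, 3].
The maximum is 6; one witness is 3, 19, 21, 24, 25, 27 at positions 4,5,6,13,14,17.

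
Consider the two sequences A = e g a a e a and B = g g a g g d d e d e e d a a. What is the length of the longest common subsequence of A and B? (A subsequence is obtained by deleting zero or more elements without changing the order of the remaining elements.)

A longest common subsequence is gaaa (length 4); the LCS DP confirms no longer common subsequence exists.

4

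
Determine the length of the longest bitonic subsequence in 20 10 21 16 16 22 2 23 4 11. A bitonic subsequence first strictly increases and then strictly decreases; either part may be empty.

5

Let inc[i] be the LIS ending at i and dec[i] the longest strictly decreasing subsequence starting at i. inc = [1, 1, 2, 2, 2, 3, 1, 4, 2, 3], dec = [3, 2, 3, 2, 2, 2, 1, 2, 1, 1].
max_i inc[i]+dec[i]−1 = 5, with one witness 20, 21, 22, 23, 11.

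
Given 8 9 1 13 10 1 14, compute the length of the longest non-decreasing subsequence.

4

Let dp[i] be the longest non-decreasing subsequence ending at position i. Then dp = [1, 2, 1, 3, 3, 2, 4].
The maximum is 4; one witness is 8, 9, 13, 14 at positions 1,2,4,7.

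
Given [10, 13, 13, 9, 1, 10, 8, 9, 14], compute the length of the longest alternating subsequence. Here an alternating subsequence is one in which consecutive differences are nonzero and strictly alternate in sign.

A longest alternating subsequence is 10, 13, 9, 10, 8, 9 (positions 1,2,4,6,7,8); its 5 consecutive differences strictly alternate in sign, and length 6 is optimal.

6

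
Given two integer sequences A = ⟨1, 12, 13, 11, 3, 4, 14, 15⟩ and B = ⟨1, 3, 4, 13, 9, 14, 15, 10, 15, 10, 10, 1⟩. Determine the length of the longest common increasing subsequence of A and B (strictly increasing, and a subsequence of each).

A longest common strictly increasing subsequence is 1, 3, 4, 14, 15 (length 5); it appears in order in both A and B, and no longer such subsequence exists.

5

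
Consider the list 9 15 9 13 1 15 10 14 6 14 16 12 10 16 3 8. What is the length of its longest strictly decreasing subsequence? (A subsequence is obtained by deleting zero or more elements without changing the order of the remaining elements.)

5

One longest decreasing subsequence is 15, 13, 10, 6, 3 (positions 2,4,7,9,15), of length 5; no longer one exists.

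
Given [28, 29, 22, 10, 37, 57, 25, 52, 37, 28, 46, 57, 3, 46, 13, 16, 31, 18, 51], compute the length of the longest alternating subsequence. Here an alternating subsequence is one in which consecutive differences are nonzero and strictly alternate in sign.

14

A longest alternating subsequence is 28, 29, 22, 37, 25, 52, 37, 46, 3, 46, 13, 31, 18, 51 (positions 1,2,3,5,7,8,9,11,13,14,15,17,18,19); its 13 consecutive differences strictly alternate in sign, and length 14 is optimal.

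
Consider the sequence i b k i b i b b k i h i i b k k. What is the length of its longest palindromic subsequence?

Using dp[i][j] = 2 + dp[i+1][j−1] if the ends match, else max(dp[i+1][j], dp[i][j−1]):
dp[1][16] = 9. A witness is kbiihiibk at positions 3,5,6,10,11,12,13,14,16.

9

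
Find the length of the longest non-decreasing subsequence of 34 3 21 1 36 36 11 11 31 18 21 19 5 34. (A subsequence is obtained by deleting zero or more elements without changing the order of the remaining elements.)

Scanning left to right, the best length ending at each element is: 34→1, 3→1, 21→2, 1→1, 36→3, 36→4, 11→2, 11→3, 31→4, 18→4, 21→5, 19→5, 5→2, 34→6.
So the longest non-decreasing subsequence has length 6, e.g. 3, 11, 11, 18, 21, 34.

6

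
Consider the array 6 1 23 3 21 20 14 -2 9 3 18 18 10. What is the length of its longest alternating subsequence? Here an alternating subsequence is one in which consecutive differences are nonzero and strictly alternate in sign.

A longest alternating subsequence is 6, 1, 23, 3, 21, -2, 9, 3, 18, 10 (positions 1,2,3,4,5,8,9,10,11,13); its 9 consecutive differences strictly alternate in sign, and length 10 is optimal.

10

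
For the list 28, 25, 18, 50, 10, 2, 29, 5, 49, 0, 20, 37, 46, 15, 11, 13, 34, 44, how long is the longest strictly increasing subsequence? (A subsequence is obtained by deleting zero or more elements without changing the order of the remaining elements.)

Let dp[i] be the longest increasing subsequence ending at position i. Then dp = [1, 1, 1, 2, 1, 1, 2, 2, 3, 1, 3, 4, 5, 3, 3, 4, 5, 6].
The maximum is 6; one witness is 2, 5, 11, 13, 34, 44 at positions 6,8,15,16,17,18.

6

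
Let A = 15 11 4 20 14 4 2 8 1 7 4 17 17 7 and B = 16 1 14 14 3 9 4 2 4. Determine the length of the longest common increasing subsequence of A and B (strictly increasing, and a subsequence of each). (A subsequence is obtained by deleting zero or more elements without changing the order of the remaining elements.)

2

A longest common strictly increasing subsequence is 1, 4 (length 2); it appears in order in both A and B, and no longer such subsequence exists.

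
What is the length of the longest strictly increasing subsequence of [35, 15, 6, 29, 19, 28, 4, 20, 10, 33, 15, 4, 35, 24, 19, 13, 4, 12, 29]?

5

Let dp[i] be the longest increasing subsequence ending at position i. Then dp = [1, 1, 1, 2, 2, 3, 1, 3, 2, 4, 3, 1, 5, 4, 4, 3, 1, 3, 5].
The maximum is 5; one witness is 15, 19, 28, 33, 35 at positions 2,5,6,10,13.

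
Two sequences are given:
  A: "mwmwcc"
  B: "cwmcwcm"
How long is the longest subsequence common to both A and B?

4

A longest common subsequence is wmwc (length 4); the LCS DP confirms no longer common subsequence exists.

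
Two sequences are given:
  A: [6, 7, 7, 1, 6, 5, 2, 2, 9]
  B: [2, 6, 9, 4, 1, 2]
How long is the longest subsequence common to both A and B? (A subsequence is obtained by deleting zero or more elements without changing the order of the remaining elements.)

A longest common subsequence is 6, 1, 2 (length 3); the LCS DP confirms no longer common subsequence exists.

3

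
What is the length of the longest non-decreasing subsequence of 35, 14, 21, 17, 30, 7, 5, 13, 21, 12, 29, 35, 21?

Let dp[i] be the longest non-decreasing subsequence ending at position i. Then dp = [1, 1, 2, 2, 3, 1, 1, 2, 3, 2, 4, 5, 4].
The maximum is 5; one witness is 14, 21, 21, 29, 35 at positions 2,3,9,11,12.

5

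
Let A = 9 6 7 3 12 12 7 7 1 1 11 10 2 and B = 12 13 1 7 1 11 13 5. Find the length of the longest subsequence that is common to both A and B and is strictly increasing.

2

A longest common strictly increasing subsequence is 1, 11 (length 2); it appears in order in both A and B, and no longer such subsequence exists.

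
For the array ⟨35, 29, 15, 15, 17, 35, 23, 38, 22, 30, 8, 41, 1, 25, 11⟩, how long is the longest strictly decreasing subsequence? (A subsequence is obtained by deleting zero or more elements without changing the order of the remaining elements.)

6

Let dp[i] be the longest decreasing subsequence ending at position i. Then dp = [1, 2, 3, 3, 3, 1, 3, 1, 4, 2, 5, 1, 6, 3, 5].
The maximum is 6; one witness is 35, 29, 23, 22, 8, 1 at positions 1,2,7,9,11,13.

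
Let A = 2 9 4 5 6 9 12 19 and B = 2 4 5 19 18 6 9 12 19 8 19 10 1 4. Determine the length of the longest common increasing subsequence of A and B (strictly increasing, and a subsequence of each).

For each value that appears in both, track the longest common increasing run ending there.
The best achievable length is 7; one witness is 2, 4, 5, 6, 9, 12, 19 (A-positions 1,3,4,5,6,7,8, B-positions 1,2,3,6,7,8,9).

7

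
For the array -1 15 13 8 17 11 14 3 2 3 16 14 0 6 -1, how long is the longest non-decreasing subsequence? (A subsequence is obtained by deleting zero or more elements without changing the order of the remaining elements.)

5

One longest non-decreasing subsequence is -1, 8, 11, 14, 16 (positions 1,4,6,7,11), of length 5; no longer one exists.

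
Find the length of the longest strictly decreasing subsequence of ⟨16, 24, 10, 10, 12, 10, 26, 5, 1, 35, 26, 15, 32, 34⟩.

Let dp[i] be the longest decreasing subsequence ending at position i. Then dp = [1, 1, 2, 2, 2, 3, 1, 4, 5, 1, 2, 3, 2, 2].
The maximum is 5; one witness is 16, 12, 10, 5, 1 at positions 1,5,6,8,9.

5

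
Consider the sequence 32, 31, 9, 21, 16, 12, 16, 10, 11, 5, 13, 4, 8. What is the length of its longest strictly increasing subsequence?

Let dp[i] be the longest increasing subsequence ending at position i. Then dp = [1, 1, 1, 2, 2, 2, 3, 2, 3, 1, 4, 1, 2].
The maximum is 4; one witness is 9, 10, 11, 13 at positions 3,8,9,11.

4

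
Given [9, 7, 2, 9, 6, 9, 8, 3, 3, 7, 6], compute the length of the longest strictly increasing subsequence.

3

Let dp[i] be the longest increasing subsequence ending at position i. Then dp = [1, 1, 1, 2, 2, 3, 3, 2, 2, 3, 3].
The maximum is 3; one witness is 2, 6, 9 at positions 3,5,6.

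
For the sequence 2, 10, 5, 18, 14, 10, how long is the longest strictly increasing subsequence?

3

Scanning left to right, the best length ending at each element is: 2→1, 10→2, 5→2, 18→3, 14→3, 10→3.
So the longest increasing subsequence has length 3, e.g. 2, 10, 18.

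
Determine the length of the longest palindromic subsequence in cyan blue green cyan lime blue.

One longest palindromic subsequence is blue lime blue (positions 2,5,6); it reads the same forward and backward, and the interval DP gives dp[1][6] = 3.

3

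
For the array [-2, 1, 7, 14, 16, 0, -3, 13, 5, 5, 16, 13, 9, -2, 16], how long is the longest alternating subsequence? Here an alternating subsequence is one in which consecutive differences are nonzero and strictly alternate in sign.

Track the best alternating length ending on an up-step vs a down-step at each position: up/down = 1/1, 2/1, 2/1, 2/1, 2/1, 2/3, 1/3, 4/3, 4/5, 4/5, 6/1, 6/7, 6/7, 4/7, 8/1.
The maximum over both is 8; one such subsequence is -2, 1, 0, 13, 5, 16, 13, 16.

8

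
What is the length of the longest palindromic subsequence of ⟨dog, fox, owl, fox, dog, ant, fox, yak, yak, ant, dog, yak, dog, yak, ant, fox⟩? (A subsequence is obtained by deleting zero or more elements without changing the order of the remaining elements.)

9

Using dp[i][j] = 2 + dp[i+1][j−1] if the ends match, else max(dp[i+1][j], dp[i][j−1]):
dp[1][16] = 9. A witness is fox ant yak dog yak dog yak ant fox at positions 2,6,8,11,12,13,14,15,16.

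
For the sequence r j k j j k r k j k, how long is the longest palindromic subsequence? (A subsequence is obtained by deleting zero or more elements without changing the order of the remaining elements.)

7

One longest palindromic subsequence is kjkrkjk (positions 3,4,6,7,8,9,10); it reads the same forward and backward, and the interval DP gives dp[1][10] = 7.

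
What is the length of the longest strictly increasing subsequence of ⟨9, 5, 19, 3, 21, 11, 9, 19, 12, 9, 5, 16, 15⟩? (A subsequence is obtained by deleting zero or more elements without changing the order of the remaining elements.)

Scanning left to right, the best length ending at each element is: 9→1, 5→1, 19→2, 3→1, 21→3, 11→2, 9→2, 19→3, 12→3, 9→2, 5→2, 16→4, 15→4.
So the longest increasing subsequence has length 4, e.g. 9, 11, 12, 16.

4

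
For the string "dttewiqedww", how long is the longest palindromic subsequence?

5

One longest palindromic subsequence is deqed (positions 1,4,7,8,9); it reads the same forward and backward, and the interval DP gives dp[1][11] = 5.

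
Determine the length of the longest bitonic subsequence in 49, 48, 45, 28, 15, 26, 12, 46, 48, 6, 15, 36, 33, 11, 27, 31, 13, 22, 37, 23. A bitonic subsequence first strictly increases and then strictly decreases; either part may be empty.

Let inc[i] be the LIS ending at i and dec[i] the longest strictly decreasing subsequence starting at i. inc = [1, 1, 1, 1, 1, 2, 1, 3, 4, 1, 2, 3, 3, 2, 3, 4, 3, 4, 5, 5], dec = [7, 6, 5, 4, 3, 3, 2, 5, 5, 1, 2, 4, 3, 1, 2, 2, 1, 1, 2, 1].
max_i inc[i]+dec[i]−1 = 8, with one witness 15, 26, 46, 48, 36, 33, 31, 23.

8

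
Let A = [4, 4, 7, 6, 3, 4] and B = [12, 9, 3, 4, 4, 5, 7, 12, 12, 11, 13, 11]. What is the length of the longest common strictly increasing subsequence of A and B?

A longest common strictly increasing subsequence is 3, 4 (length 2); it appears in order in both A and B, and no longer such subsequence exists.

2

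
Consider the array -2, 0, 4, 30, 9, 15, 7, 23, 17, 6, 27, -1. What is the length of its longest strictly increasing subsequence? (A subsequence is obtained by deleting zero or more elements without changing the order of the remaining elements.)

Scanning left to right, the best length ending at each element is: -2→1, 0→2, 4→3, 30→4, 9→4, 15→5, 7→4, 23→6, 17→6, 6→4, 27→7, -1→2.
So the longest increasing subsequence has length 7, e.g. -2, 0, 4, 9, 15, 23, 27.

7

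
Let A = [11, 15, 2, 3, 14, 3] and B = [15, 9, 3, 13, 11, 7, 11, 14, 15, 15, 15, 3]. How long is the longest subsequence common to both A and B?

4

Backtracking the LCS table gives one alignment: 15 (A2,B1) → 3 (A4,B3) → 14 (A5,B8) → 3 (A6,B12).
So the longest common subsequence has length 4.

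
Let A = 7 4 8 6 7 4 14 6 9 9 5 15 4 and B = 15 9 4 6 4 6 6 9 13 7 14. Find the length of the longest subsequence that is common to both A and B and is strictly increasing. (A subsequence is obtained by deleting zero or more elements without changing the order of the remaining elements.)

For each value that appears in both, track the longest common increasing run ending there.
The best achievable length is 4; one witness is 4, 6, 7, 14 (A-positions 2,4,5,7, B-positions 3,4,10,11).

4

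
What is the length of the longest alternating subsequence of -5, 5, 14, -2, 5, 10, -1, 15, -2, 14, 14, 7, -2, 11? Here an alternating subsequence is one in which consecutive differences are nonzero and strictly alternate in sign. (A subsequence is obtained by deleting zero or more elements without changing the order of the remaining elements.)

10

A longest alternating subsequence is -5, 5, -2, 5, -1, 15, -2, 14, 7, 11 (positions 1,2,4,5,7,8,9,10,12,14); its 9 consecutive differences strictly alternate in sign, and length 10 is optimal.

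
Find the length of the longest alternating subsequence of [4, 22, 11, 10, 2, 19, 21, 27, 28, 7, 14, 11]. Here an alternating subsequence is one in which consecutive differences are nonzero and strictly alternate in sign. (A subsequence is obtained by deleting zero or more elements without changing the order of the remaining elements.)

7

Track the best alternating length ending on an up-step vs a down-step at each position: up/down = 1/1, 2/1, 2/3, 2/3, 1/3, 4/3, 4/3, 4/1, 4/1, 4/5, 6/5, 6/7.
The maximum over both is 7; one such subsequence is 4, 22, 11, 19, 7, 14, 11.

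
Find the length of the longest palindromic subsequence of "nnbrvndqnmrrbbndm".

Using dp[i][j] = 2 + dp[i+1][j−1] if the ends match, else max(dp[i+1][j], dp[i][j−1]):
dp[1][17] = 9. A witness is nbrnqnrbn at positions 2,3,4,6,8,9,12,14,15.

9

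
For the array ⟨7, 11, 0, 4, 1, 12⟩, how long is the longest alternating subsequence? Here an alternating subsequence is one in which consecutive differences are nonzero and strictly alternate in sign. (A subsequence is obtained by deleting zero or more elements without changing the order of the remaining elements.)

Track the best alternating length ending on an up-step vs a down-step at each position: up/down = 1/1, 2/1, 1/3, 4/3, 4/5, 6/1.
The maximum over both is 6; one such subsequence is 7, 11, 0, 4, 1, 12.

6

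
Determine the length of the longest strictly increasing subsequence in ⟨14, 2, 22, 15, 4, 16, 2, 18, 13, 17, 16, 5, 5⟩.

4

Scanning left to right, the best length ending at each element is: 14→1, 2→1, 22→2, 15→2, 4→2, 16→3, 2→1, 18→4, 13→3, 17→4, 16→4, 5→3, 5→3.
So the longest increasing subsequence has length 4, e.g. 14, 15, 16, 18.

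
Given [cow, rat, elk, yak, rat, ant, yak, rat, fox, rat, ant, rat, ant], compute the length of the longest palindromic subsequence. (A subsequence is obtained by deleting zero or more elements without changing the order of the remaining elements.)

7

One longest palindromic subsequence is rat ant rat fox rat ant rat (positions 5,6,8,9,10,11,12); it reads the same forward and backward, and the interval DP gives dp[1][13] = 7.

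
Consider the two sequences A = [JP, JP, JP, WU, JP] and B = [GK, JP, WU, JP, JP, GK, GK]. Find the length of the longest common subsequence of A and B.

A longest common subsequence is JP, JP, JP (length 3); the LCS DP confirms no longer common subsequence exists.

3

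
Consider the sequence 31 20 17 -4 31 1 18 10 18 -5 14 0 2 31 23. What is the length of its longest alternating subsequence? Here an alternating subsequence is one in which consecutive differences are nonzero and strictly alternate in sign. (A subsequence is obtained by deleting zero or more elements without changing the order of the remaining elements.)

A longest alternating subsequence is 31, 20, 31, 1, 18, 10, 18, -5, 14, 0, 31, 23 (positions 1,2,5,6,7,8,9,10,11,12,14,15); its 11 consecutive differences strictly alternate in sign, and length 12 is optimal.

12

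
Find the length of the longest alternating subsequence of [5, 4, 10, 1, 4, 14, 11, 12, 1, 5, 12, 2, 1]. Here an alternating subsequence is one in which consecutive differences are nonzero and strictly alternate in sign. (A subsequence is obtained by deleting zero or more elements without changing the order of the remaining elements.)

10

Track the best alternating length ending on an up-step vs a down-step at each position: up/down = 1/1, 1/2, 3/1, 1/4, 5/4, 5/1, 5/6, 7/6, 1/8, 9/8, 9/6, 9/10, 1/10.
The maximum over both is 10; one such subsequence is 5, 4, 10, 1, 14, 11, 12, 1, 5, 2.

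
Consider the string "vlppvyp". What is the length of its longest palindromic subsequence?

4

One longest palindromic subsequence is vppv (positions 1,3,4,5); it reads the same forward and backward, and the interval DP gives dp[1][7] = 4.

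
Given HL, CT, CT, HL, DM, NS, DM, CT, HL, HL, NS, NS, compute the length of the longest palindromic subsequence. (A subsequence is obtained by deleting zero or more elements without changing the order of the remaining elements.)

7

One longest palindromic subsequence is HL HL DM NS DM HL HL (positions 1,4,5,6,7,9,10); it reads the same forward and backward, and the interval DP gives dp[1][12] = 7.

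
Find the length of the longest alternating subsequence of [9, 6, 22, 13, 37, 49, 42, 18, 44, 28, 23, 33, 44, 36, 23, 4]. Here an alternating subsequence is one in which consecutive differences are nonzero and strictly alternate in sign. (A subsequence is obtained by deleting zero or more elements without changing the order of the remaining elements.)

A longest alternating subsequence is 9, 6, 22, 13, 49, 42, 44, 28, 44, 36 (positions 1,2,3,4,6,7,9,10,13,14); its 9 consecutive differences strictly alternate in sign, and length 10 is optimal.

10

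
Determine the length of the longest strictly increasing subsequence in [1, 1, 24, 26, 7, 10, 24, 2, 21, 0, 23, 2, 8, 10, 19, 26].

6

Let dp[i] be the longest increasing subsequence ending at position i. Then dp = [1, 1, 2, 3, 2, 3, 4, 2, 4, 1, 5, 2, 3, 4, 5, 6].
The maximum is 6; one witness is 1, 7, 10, 21, 23, 26 at positions 1,5,6,9,11,16.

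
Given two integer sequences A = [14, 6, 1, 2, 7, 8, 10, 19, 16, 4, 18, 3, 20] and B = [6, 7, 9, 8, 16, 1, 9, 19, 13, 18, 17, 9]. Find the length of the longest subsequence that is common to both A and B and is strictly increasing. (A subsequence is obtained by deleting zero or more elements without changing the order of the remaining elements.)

5

For each value that appears in both, track the longest common increasing run ending there.
The best achievable length is 5; one witness is 6, 7, 8, 16, 18 (A-positions 2,5,6,9,11, B-positions 1,2,4,5,10).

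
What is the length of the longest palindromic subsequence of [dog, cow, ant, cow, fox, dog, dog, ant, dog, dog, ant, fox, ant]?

9

One longest palindromic subsequence is ant fox dog dog ant dog dog fox ant (positions 3,5,6,7,8,9,10,12,13); it reads the same forward and backward, and the interval DP gives dp[1][13] = 9.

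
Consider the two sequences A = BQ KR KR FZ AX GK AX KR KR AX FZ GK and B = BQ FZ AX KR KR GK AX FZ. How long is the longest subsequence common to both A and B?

Backtracking the LCS table gives one alignment: BQ (A1,B1) → FZ (A4,B2) → AX (A7,B3) → KR (A8,B4) → KR (A9,B5) → AX (A10,B7) → FZ (A11,B8).
So the longest common subsequence has length 7.

7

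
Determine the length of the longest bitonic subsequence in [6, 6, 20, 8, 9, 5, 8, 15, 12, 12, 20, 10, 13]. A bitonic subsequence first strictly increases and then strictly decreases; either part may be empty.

6

Let inc[i] be the LIS ending at i and dec[i] the longest strictly decreasing subsequence starting at i. inc = [1, 1, 2, 2, 3, 1, 2, 4, 4, 4, 5, 4, 5], dec = [2, 2, 4, 2, 2, 1, 1, 3, 2, 2, 2, 1, 1].
max_i inc[i]+dec[i]−1 = 6, with one witness 6, 8, 9, 15, 12, 10.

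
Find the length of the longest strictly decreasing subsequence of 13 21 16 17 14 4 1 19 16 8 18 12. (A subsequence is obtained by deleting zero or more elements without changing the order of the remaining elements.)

Let dp[i] be the longest decreasing subsequence ending at position i. Then dp = [1, 1, 2, 2, 3, 4, 5, 2, 3, 4, 3, 4].
The maximum is 5; one witness is 21, 16, 14, 4, 1 at positions 2,3,5,6,7.

5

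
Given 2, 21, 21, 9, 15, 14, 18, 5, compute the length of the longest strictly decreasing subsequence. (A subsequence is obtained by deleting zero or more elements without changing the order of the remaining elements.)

4

Let dp[i] be the longest decreasing subsequence ending at position i. Then dp = [1, 1, 1, 2, 2, 3, 2, 4].
The maximum is 4; one witness is 21, 15, 14, 5 at positions 2,5,6,8.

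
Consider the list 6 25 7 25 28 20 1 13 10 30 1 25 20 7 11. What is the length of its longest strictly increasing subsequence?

One longest increasing subsequence is 6, 7, 25, 28, 30 (positions 1,3,4,5,10), of length 5; no longer one exists.

5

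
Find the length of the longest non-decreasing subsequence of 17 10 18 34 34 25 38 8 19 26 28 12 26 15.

One longest non-decreasing subsequence is 17, 18, 34, 34, 38 (positions 1,3,4,5,7), of length 5; no longer one exists.

5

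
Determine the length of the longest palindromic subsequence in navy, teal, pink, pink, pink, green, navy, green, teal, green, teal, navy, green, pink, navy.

11

One longest palindromic subsequence is navy pink green navy teal green teal navy green pink navy (positions 1,3,6,7,9,10,11,12,13,14,15); it reads the same forward and backward, and the interval DP gives dp[1][15] = 11.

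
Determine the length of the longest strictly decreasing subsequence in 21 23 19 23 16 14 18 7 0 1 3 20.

6

One longest decreasing subsequence is 21, 19, 16, 14, 7, 0 (positions 1,3,5,6,8,9), of length 6; no longer one exists.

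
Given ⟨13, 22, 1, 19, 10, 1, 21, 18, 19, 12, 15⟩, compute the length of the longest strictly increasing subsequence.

4

Scanning left to right, the best length ending at each element is: 13→1, 22→2, 1→1, 19→2, 10→2, 1→1, 21→3, 18→3, 19→4, 12→3, 15→4.
So the longest increasing subsequence has length 4, e.g. 1, 10, 18, 19.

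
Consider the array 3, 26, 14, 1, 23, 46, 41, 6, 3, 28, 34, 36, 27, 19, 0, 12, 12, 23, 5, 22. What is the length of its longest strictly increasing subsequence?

6

Let dp[i] be the longest increasing subsequence ending at position i. Then dp = [1, 2, 2, 1, 3, 4, 4, 2, 2, 4, 5, 6, 4, 3, 1, 3, 3, 4, 3, 4].
The maximum is 6; one witness is 3, 14, 23, 28, 34, 36 at positions 1,3,5,10,11,12.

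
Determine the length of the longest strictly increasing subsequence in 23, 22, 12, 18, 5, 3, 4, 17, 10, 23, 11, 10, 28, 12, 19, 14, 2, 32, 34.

8

Let dp[i] be the longest increasing subsequence ending at position i. Then dp = [1, 1, 1, 2, 1, 1, 2, 3, 3, 4, 4, 3, 5, 5, 6, 6, 1, 7, 8].
The maximum is 8; one witness is 3, 4, 10, 11, 12, 19, 32, 34 at positions 6,7,9,11,14,15,18,19.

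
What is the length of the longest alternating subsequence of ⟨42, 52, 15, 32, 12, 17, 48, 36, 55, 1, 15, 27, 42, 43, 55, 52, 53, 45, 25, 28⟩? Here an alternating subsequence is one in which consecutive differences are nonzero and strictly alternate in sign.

Track the best alternating length ending on an up-step vs a down-step at each position: up/down = 1/1, 2/1, 1/3, 4/3, 1/5, 6/5, 6/3, 6/7, 8/1, 1/9, 10/9, 10/9, 10/9, 10/9, 10/1, 10/11, 12/11, 10/13, 10/13, 14/13.
The maximum over both is 14; one such subsequence is 42, 52, 15, 32, 12, 48, 36, 55, 1, 55, 52, 53, 25, 28.

14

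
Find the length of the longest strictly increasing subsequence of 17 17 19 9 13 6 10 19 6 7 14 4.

3

Scanning left to right, the best length ending at each element is: 17→1, 17→1, 19→2, 9→1, 13→2, 6→1, 10→2, 19→3, 6→1, 7→2, 14→3, 4→1.
So the longest increasing subsequence has length 3, e.g. 9, 13, 19.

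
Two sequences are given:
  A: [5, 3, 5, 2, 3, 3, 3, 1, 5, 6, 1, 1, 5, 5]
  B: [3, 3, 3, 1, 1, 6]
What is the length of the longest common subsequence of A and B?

A longest common subsequence is 3, 3, 3, 1, 6 (length 5); the LCS DP confirms no longer common subsequence exists.

5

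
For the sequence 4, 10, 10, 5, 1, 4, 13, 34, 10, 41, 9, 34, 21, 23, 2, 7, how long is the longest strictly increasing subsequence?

Scanning left to right, the best length ending at each element is: 4→1, 10→2, 10→2, 5→2, 1→1, 4→2, 13→3, 34→4, 10→3, 41→5, 9→3, 34→4, 21→4, 23→5, 2→2, 7→3.
So the longest increasing subsequence has length 5, e.g. 4, 10, 13, 34, 41.

5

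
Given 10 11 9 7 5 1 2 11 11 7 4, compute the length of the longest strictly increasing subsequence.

3

Scanning left to right, the best length ending at each element is: 10→1, 11→2, 9→1, 7→1, 5→1, 1→1, 2→2, 11→3, 11→3, 7→3, 4→3.
So the longest increasing subsequence has length 3, e.g. 1, 2, 11.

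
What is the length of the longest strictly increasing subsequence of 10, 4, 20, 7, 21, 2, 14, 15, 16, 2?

5

Let dp[i] be the longest increasing subsequence ending at position i. Then dp = [1, 1, 2, 2, 3, 1, 3, 4, 5, 1].
The maximum is 5; one witness is 4, 7, 14, 15, 16 at positions 2,4,7,8,9.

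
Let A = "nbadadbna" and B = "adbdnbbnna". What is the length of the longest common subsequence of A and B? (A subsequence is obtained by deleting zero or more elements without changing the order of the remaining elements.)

A longest common subsequence is addbna (length 6); the LCS DP confirms no longer common subsequence exists.

6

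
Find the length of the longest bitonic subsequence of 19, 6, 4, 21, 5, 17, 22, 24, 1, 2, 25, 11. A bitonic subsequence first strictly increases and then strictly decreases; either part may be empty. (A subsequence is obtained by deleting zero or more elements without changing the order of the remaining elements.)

7

One longest bitonic subsequence is 4, 5, 17, 22, 24, 25, 11 (positions 3,5,6,7,8,11,12): it rises to 25 then falls. Length 7 is optimal.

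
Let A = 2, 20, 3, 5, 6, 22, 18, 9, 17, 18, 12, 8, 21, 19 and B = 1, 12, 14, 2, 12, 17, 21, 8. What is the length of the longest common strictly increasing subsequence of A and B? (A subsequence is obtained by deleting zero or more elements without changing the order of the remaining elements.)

3

For each value that appears in both, track the longest common increasing run ending there.
The best achievable length is 3; one witness is 2, 12, 21 (A-positions 1,11,13, B-positions 4,5,7).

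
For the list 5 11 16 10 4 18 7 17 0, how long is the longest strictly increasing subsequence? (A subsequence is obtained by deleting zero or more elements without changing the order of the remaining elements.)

Scanning left to right, the best length ending at each element is: 5→1, 11→2, 16→3, 10→2, 4→1, 18→4, 7→2, 17→4, 0→1.
So the longest increasing subsequence has length 4, e.g. 5, 11, 16, 18.

4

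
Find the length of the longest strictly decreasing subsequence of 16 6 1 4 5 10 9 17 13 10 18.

One longest decreasing subsequence is 16, 6, 1 (positions 1,2,3), of length 3; no longer one exists.

3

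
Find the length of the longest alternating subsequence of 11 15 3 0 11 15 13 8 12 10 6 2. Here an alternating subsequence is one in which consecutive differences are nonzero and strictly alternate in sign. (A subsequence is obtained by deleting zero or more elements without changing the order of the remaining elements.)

A longest alternating subsequence is 11, 15, 3, 11, 8, 12, 10 (positions 1,2,3,5,8,9,10); its 6 consecutive differences strictly alternate in sign, and length 7 is optimal.

7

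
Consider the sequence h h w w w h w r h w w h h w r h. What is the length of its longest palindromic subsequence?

11

One longest palindromic subsequence is hwwwhrhwwwh (positions 1,3,4,5,6,8,9,10,11,14,16); it reads the same forward and backward, and the interval DP gives dp[1][16] = 11.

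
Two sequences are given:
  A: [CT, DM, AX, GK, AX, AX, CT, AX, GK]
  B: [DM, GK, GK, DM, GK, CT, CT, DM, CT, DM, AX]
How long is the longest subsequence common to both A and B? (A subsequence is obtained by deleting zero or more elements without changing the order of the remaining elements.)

4

A longest common subsequence is CT, DM, CT, AX (length 4); the LCS DP confirms no longer common subsequence exists.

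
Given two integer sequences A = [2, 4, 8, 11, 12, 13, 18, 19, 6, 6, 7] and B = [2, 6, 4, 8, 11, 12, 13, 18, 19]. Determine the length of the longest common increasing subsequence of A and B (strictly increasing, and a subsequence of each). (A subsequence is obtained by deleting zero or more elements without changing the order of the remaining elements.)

8

A longest common strictly increasing subsequence is 2, 4, 8, 11, 12, 13, 18, 19 (length 8); it appears in order in both A and B, and no longer such subsequence exists.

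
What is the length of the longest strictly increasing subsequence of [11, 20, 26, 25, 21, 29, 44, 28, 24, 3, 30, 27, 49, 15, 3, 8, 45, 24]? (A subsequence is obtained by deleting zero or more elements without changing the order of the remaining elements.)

Let dp[i] be the longest increasing subsequence ending at position i. Then dp = [1, 2, 3, 3, 3, 4, 5, 4, 4, 1, 5, 5, 6, 2, 1, 2, 6, 4].
The maximum is 6; one witness is 11, 20, 26, 29, 44, 49 at positions 1,2,3,6,7,13.

6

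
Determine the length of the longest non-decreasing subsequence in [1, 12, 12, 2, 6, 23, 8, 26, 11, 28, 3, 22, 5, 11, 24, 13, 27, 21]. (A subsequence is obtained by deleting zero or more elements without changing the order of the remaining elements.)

Let dp[i] be the longest non-decreasing subsequence ending at position i. Then dp = [1, 2, 3, 2, 3, 4, 4, 5, 5, 6, 3, 6, 4, 6, 7, 7, 8, 8].
The maximum is 8; one witness is 1, 2, 6, 8, 11, 22, 24, 27 at positions 1,4,5,7,9,12,15,17.

8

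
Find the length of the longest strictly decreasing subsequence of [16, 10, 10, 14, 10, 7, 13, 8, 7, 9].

Let dp[i] be the longest decreasing subsequence ending at position i. Then dp = [1, 2, 2, 2, 3, 4, 3, 4, 5, 4].
The maximum is 5; one witness is 16, 14, 10, 8, 7 at positions 1,4,5,8,9.

5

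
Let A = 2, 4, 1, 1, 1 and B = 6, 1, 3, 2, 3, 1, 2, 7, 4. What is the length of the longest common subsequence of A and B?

2

A longest common subsequence is 2, 4 (length 2); the LCS DP confirms no longer common subsequence exists.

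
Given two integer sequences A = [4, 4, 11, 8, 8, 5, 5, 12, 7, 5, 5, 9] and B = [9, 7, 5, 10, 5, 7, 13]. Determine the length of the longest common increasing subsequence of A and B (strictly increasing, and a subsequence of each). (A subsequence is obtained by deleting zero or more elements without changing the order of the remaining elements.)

2

For each value that appears in both, track the longest common increasing run ending there.
The best achievable length is 2; one witness is 5, 7 (A-positions 6,9, B-positions 3,6).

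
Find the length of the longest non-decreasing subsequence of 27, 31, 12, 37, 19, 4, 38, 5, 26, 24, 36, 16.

4

One longest non-decreasing subsequence is 27, 31, 37, 38 (positions 1,2,4,7), of length 4; no longer one exists.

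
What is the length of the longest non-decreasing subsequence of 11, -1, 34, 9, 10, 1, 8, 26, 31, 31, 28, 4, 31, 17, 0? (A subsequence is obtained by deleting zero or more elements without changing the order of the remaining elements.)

Let dp[i] be the longest non-decreasing subsequence ending at position i. Then dp = [1, 1, 2, 2, 3, 2, 3, 4, 5, 6, 5, 3, 7, 4, 2].
The maximum is 7; one witness is -1, 9, 10, 26, 31, 31, 31 at positions 2,4,5,8,9,10,13.

7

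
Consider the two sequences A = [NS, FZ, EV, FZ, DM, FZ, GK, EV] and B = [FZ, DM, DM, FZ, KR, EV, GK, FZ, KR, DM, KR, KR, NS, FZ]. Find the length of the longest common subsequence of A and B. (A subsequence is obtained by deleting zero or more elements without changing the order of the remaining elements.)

5

Backtracking the LCS table gives one alignment: FZ (A2,B4) → EV (A3,B6) → FZ (A4,B8) → DM (A5,B10) → FZ (A6,B14).
So the longest common subsequence has length 5.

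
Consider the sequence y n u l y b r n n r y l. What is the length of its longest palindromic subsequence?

8

One longest palindromic subsequence is lyrnnryl (positions 4,5,7,8,9,10,11,12); it reads the same forward and backward, and the interval DP gives dp[1][12] = 8.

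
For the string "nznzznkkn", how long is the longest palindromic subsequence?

6

One longest palindromic subsequence is nnzznn (positions 1,3,4,5,6,9); it reads the same forward and backward, and the interval DP gives dp[1][9] = 6.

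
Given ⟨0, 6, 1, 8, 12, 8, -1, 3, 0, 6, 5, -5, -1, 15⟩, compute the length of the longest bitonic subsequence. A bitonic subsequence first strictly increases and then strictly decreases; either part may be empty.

One longest bitonic subsequence is 0, 6, 8, 12, 8, 6, 5, -1 (positions 1,2,4,5,6,10,11,13): it rises to 12 then falls. Length 8 is optimal.

8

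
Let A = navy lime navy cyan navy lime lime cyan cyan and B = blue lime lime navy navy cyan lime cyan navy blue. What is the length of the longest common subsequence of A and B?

Backtracking the LCS table gives one alignment: navy (A1,B4) → navy (A3,B5) → cyan (A4,B6) → lime (A7,B7) → cyan (A8,B8).
So the longest common subsequence has length 5.

5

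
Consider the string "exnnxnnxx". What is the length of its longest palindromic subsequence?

7

One longest palindromic subsequence is xnnxnnx (positions 2,3,4,5,6,7,9); it reads the same forward and backward, and the interval DP gives dp[1][9] = 7.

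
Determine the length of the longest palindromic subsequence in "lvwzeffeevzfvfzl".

One longest palindromic subsequence is lzffeeffzl (positions 1,4,6,7,8,9,12,14,15,16); it reads the same forward and backward, and the interval DP gives dp[1][16] = 10.

10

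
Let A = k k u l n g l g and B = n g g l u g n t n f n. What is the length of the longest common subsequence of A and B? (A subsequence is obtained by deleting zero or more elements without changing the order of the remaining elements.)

Backtracking the LCS table gives one alignment: n (A5,B1) → g (A6,B3) → l (A7,B4) → g (A8,B6).
So the longest common subsequence has length 4.

4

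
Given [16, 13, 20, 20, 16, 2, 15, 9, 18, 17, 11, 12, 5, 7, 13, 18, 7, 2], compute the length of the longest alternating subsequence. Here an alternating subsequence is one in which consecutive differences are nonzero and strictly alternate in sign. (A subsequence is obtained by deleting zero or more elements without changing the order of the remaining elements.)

12

A longest alternating subsequence is 16, 13, 20, 2, 15, 9, 18, 11, 12, 5, 13, 7 (positions 1,2,3,6,7,8,9,11,12,13,15,17); its 11 consecutive differences strictly alternate in sign, and length 12 is optimal.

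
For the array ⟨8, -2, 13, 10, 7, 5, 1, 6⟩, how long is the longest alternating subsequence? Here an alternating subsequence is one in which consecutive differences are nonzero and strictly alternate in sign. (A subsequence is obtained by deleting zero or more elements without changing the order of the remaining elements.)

Track the best alternating length ending on an up-step vs a down-step at each position: up/down = 1/1, 1/2, 3/1, 3/4, 3/4, 3/4, 3/4, 5/4.
The maximum over both is 5; one such subsequence is 8, -2, 13, 5, 6.

5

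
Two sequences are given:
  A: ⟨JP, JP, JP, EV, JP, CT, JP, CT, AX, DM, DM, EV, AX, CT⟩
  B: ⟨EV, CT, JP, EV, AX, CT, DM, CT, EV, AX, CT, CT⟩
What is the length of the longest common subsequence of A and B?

8

Backtracking the LCS table gives one alignment: EV (A4,B1) → CT (A6,B2) → JP (A7,B3) → CT (A8,B6) → DM (A10,B7) → EV (A12,B9) → AX (A13,B10) → CT (A14,B12).
So the longest common subsequence has length 8.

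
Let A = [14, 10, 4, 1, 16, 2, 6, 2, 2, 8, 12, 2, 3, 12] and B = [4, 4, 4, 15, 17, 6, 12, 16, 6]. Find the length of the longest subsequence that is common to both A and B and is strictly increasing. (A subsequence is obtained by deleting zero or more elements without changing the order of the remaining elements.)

3

A longest common strictly increasing subsequence is 4, 6, 12 (length 3); it appears in order in both A and B, and no longer such subsequence exists.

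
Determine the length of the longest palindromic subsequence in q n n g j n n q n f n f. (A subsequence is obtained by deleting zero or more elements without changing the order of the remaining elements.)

7

Using dp[i][j] = 2 + dp[i+1][j−1] if the ends match, else max(dp[i+1][j], dp[i][j−1]):
dp[1][12] = 7. A witness is qnnjnnq at positions 1,2,3,5,6,7,8.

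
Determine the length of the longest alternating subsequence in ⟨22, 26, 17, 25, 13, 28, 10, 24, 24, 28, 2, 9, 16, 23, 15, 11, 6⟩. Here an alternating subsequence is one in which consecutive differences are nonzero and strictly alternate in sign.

11

A longest alternating subsequence is 22, 26, 17, 25, 13, 28, 10, 24, 2, 16, 15 (positions 1,2,3,4,5,6,7,8,11,13,15); its 10 consecutive differences strictly alternate in sign, and length 11 is optimal.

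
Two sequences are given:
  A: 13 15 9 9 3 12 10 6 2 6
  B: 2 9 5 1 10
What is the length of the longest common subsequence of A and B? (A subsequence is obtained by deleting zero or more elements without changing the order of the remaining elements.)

2

Backtracking the LCS table gives one alignment: 9 (A3,B2) → 10 (A7,B5).
So the longest common subsequence has length 2.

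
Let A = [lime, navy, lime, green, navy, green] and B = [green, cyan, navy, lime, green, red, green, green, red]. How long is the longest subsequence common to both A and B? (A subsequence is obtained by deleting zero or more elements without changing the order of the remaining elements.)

A longest common subsequence is navy, lime, green, green (length 4); the LCS DP confirms no longer common subsequence exists.

4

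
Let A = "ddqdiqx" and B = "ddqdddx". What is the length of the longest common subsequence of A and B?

Backtracking the LCS table gives one alignment: d (A1,B1) → d (A2,B2) → q (A3,B3) → d (A4,B6) → x (A7,B7).
So the longest common subsequence has length 5.

5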